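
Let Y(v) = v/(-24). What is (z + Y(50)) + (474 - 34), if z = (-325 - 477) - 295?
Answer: -7909/12 ≈ -659.08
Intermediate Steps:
z = -1097 (z = -802 - 295 = -1097)
Y(v) = -v/24 (Y(v) = v*(-1/24) = -v/24)
(z + Y(50)) + (474 - 34) = (-1097 - 1/24*50) + (474 - 34) = (-1097 - 25/12) + 440 = -13189/12 + 440 = -7909/12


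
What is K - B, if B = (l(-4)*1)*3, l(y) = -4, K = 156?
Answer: 168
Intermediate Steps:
B = -12 (B = -4*1*3 = -4*3 = -12)
K - B = 156 - 1*(-12) = 156 + 12 = 168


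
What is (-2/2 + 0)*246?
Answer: -246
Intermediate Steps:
(-2/2 + 0)*246 = (-2*½ + 0)*246 = (-1 + 0)*246 = -1*246 = -246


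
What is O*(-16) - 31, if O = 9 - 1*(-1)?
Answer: -191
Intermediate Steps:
O = 10 (O = 9 + 1 = 10)
O*(-16) - 31 = 10*(-16) - 31 = -160 - 31 = -191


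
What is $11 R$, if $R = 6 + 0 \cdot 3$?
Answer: $66$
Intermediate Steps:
$R = 6$ ($R = 6 + 0 = 6$)
$11 R = 11 \cdot 6 = 66$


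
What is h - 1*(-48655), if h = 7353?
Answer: 56008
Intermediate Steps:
h - 1*(-48655) = 7353 - 1*(-48655) = 7353 + 48655 = 56008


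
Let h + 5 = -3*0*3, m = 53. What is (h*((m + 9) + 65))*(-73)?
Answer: 46355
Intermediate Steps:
h = -5 (h = -5 - 3*0*3 = -5 + 0*3 = -5 + 0 = -5)
(h*((m + 9) + 65))*(-73) = -5*((53 + 9) + 65)*(-73) = -5*(62 + 65)*(-73) = -5*127*(-73) = -635*(-73) = 46355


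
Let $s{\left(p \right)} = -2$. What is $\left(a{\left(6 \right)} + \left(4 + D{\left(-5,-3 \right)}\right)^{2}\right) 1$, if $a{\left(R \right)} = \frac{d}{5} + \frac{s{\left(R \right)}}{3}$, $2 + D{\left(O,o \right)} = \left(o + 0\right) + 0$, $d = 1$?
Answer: $\frac{8}{15} \approx 0.53333$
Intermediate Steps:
$D{\left(O,o \right)} = -2 + o$ ($D{\left(O,o \right)} = -2 + \left(\left(o + 0\right) + 0\right) = -2 + \left(o + 0\right) = -2 + o$)
$a{\left(R \right)} = - \frac{7}{15}$ ($a{\left(R \right)} = 1 \cdot \frac{1}{5} - \frac{2}{3} = \frac{1}{5} - \frac{2}{3} = - \frac{7}{15}$)
$\left(a{\left(6 \right)} + \left(4 + D{\left(-5,-3 \right)}\right)^{2}\right) 1 = \left(- \frac{7}{15} + \left(4 - 5\right)^{2}\right) 1 = \left(- \frac{7}{15} + \left(-1\right)^{2}\right) 1 = \left(- \frac{7}{15} + 1\right) 1 = \frac{8}{15} \cdot 1 = \frac{8}{15}$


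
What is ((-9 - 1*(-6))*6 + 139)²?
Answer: 14641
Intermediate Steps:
((-9 - 1*(-6))*6 + 139)² = ((-9 + 6)*6 + 139)² = (-3*6 + 139)² = (-18 + 139)² = 121² = 14641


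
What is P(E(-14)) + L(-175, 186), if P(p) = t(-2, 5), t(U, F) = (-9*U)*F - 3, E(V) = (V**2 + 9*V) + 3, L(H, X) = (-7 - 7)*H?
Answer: 2537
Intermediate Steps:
L(H, X) = -14*H
E(V) = 3 + V**2 + 9*V
t(U, F) = -3 - 9*F*U (t(U, F) = -9*F*U - 3 = -3 - 9*F*U)
P(p) = 87 (P(p) = -3 - 9*5*(-2) = -3 + 90 = 87)
P(E(-14)) + L(-175, 186) = 87 - 14*(-175) = 87 + 2450 = 2537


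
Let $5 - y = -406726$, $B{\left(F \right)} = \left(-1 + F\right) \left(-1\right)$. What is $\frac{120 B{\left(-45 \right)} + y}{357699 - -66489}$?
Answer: $\frac{137417}{141396} \approx 0.97186$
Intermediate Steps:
$B{\left(F \right)} = 1 - F$
$y = 406731$ ($y = 5 - -406726 = 5 + 406726 = 406731$)
$\frac{120 B{\left(-45 \right)} + y}{357699 - -66489} = \frac{120 \left(1 - -45\right) + 406731}{357699 - -66489} = \frac{120 \left(1 + 45\right) + 406731}{357699 + 66489} = \frac{120 \cdot 46 + 406731}{424188} = \left(5520 + 406731\right) \frac{1}{424188} = 412251 \cdot \frac{1}{424188} = \frac{137417}{141396}$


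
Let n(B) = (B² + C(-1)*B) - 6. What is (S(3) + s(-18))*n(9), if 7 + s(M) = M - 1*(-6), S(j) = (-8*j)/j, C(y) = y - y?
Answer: -2025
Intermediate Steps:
C(y) = 0
S(j) = -8
s(M) = -1 + M (s(M) = -7 + (M - 1*(-6)) = -7 + (M + 6) = -7 + (6 + M) = -1 + M)
n(B) = -6 + B² (n(B) = (B² + 0*B) - 6 = (B² + 0) - 6 = B² - 6 = -6 + B²)
(S(3) + s(-18))*n(9) = (-8 + (-1 - 18))*(-6 + 9²) = (-8 - 19)*(-6 + 81) = -27*75 = -2025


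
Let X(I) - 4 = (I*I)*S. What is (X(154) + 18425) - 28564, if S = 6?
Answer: 132161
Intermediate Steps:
X(I) = 4 + 6*I**2 (X(I) = 4 + (I*I)*6 = 4 + I**2*6 = 4 + 6*I**2)
(X(154) + 18425) - 28564 = ((4 + 6*154**2) + 18425) - 28564 = ((4 + 6*23716) + 18425) - 28564 = ((4 + 142296) + 18425) - 28564 = (142300 + 18425) - 28564 = 160725 - 28564 = 132161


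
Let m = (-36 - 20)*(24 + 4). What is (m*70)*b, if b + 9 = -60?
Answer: 7573440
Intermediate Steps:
b = -69 (b = -9 - 60 = -69)
m = -1568 (m = -56*28 = -1568)
(m*70)*b = -1568*70*(-69) = -109760*(-69) = 7573440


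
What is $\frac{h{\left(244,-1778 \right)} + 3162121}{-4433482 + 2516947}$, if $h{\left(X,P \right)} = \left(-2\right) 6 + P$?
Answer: $- \frac{3160331}{1916535} \approx -1.649$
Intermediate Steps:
$h{\left(X,P \right)} = -12 + P$
$\frac{h{\left(244,-1778 \right)} + 3162121}{-4433482 + 2516947} = \frac{\left(-12 - 1778\right) + 3162121}{-4433482 + 2516947} = \frac{-1790 + 3162121}{-1916535} = 3160331 \left(- \frac{1}{1916535}\right) = - \frac{3160331}{1916535}$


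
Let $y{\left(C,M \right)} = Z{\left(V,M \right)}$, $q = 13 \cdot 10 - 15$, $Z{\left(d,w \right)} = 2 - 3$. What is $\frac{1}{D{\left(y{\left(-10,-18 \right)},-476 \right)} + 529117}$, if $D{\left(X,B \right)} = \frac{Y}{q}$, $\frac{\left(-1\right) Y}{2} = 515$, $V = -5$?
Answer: $\frac{23}{12169485} \approx 1.89 \cdot 10^{-6}$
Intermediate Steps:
$Z{\left(d,w \right)} = -1$
$q = 115$ ($q = 130 - 15 = 115$)
$Y = -1030$ ($Y = \left(-2\right) 515 = -1030$)
$y{\left(C,M \right)} = -1$
$D{\left(X,B \right)} = - \frac{206}{23}$ ($D{\left(X,B \right)} = - \frac{1030}{115} = \left(-1030\right) \frac{1}{115} = - \frac{206}{23}$)
$\frac{1}{D{\left(y{\left(-10,-18 \right)},-476 \right)} + 529117} = \frac{1}{- \frac{206}{23} + 529117} = \frac{1}{\frac{12169485}{23}} = \frac{23}{12169485}$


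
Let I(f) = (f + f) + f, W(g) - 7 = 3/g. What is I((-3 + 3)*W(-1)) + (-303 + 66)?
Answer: -237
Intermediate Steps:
W(g) = 7 + 3/g
I(f) = 3*f (I(f) = 2*f + f = 3*f)
I((-3 + 3)*W(-1)) + (-303 + 66) = 3*((-3 + 3)*(7 + 3/(-1))) + (-303 + 66) = 3*(0*(7 + 3*(-1))) - 237 = 3*(0*(7 - 3)) - 237 = 3*(0*4) - 237 = 3*0 - 237 = 0 - 237 = -237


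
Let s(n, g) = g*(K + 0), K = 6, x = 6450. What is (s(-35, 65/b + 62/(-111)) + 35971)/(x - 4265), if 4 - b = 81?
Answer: 102457401/6225065 ≈ 16.459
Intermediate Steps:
b = -77 (b = 4 - 1*81 = 4 - 81 = -77)
s(n, g) = 6*g (s(n, g) = g*(6 + 0) = g*6 = 6*g)
(s(-35, 65/b + 62/(-111)) + 35971)/(x - 4265) = (6*(65/(-77) + 62/(-111)) + 35971)/(6450 - 4265) = (6*(65*(-1/77) + 62*(-1/111)) + 35971)/2185 = (6*(-65/77 - 62/111) + 35971)*(1/2185) = (6*(-11989/8547) + 35971)*(1/2185) = (-23978/2849 + 35971)*(1/2185) = (102457401/2849)*(1/2185) = 102457401/6225065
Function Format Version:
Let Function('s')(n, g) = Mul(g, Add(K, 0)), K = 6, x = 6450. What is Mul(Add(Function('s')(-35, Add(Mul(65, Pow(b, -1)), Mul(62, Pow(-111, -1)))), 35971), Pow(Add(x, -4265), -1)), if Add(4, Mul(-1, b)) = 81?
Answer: Rational(102457401, 6225065) ≈ 16.459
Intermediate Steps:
b = -77 (b = Add(4, Mul(-1, 81)) = Add(4, -81) = -77)
Function('s')(n, g) = Mul(6, g) (Function('s')(n, g) = Mul(g, Add(6, 0)) = Mul(g, 6) = Mul(6, g))
Mul(Add(Function('s')(-35, Add(Mul(65, Pow(b, -1)), Mul(62, Pow(-111, -1)))), 35971), Pow(Add(x, -4265), -1)) = Mul(Add(Mul(6, Add(Mul(65, Pow(-77, -1)), Mul(62, Pow(-111, -1)))), 35971), Pow(Add(6450, -4265), -1)) = Mul(Add(Mul(6, Add(Mul(65, Rational(-1, 77)), Mul(62, Rational(-1, 111)))), 35971), Pow(2185, -1)) = Mul(Add(Mul(6, Add(Rational(-65, 77), Rational(-62, 111))), 35971), Rational(1, 2185)) = Mul(Add(Mul(6, Rational(-11989, 8547)), 35971), Rational(1, 2185)) = Mul(Add(Rational(-23978, 2849), 35971), Rational(1, 2185)) = Mul(Rational(102457401, 2849), Rational(1, 2185)) = Rational(102457401, 6225065)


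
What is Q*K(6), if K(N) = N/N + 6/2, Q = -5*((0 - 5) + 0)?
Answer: 100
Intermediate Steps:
Q = 25 (Q = -5*(-5 + 0) = -5*(-5) = 25)
K(N) = 4 (K(N) = 1 + 6*(½) = 1 + 3 = 4)
Q*K(6) = 25*4 = 100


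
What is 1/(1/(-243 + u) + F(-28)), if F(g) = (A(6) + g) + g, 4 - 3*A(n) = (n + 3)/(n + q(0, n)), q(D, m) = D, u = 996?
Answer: -502/27693 ≈ -0.018127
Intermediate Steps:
A(n) = 4/3 - (3 + n)/(3*n) (A(n) = 4/3 - (n + 3)/(3*(n + 0)) = 4/3 - (3 + n)/(3*n))
F(g) = ⅚ + 2*g (F(g) = ((-1 + 6)/6 + g) + g = ((⅙)*5 + g) + g = (⅚ + g) + g = ⅚ + 2*g)
1/(1/(-243 + u) + F(-28)) = 1/(1/(-243 + 996) + (⅚ + 2*(-28))) = 1/(1/753 + (⅚ - 56)) = 1/(1/753 - 331/6) = 1/(-27693/502) = -502/27693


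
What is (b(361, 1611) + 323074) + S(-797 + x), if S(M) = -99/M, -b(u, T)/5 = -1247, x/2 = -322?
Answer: 43139488/131 ≈ 3.2931e+5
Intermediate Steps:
x = -644 (x = 2*(-322) = -644)
b(u, T) = 6235 (b(u, T) = -5*(-1247) = 6235)
(b(361, 1611) + 323074) + S(-797 + x) = (6235 + 323074) - 99/(-797 - 644) = 329309 - 99/(-1441) = 329309 - 99*(-1/1441) = 329309 + 9/131 = 43139488/131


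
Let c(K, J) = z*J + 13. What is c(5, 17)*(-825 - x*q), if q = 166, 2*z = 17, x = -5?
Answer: 1575/2 ≈ 787.50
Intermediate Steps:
z = 17/2 (z = (½)*17 = 17/2 ≈ 8.5000)
c(K, J) = 13 + 17*J/2 (c(K, J) = 17*J/2 + 13 = 13 + 17*J/2)
c(5, 17)*(-825 - x*q) = (13 + (17/2)*17)*(-825 - (-5)*166) = (13 + 289/2)*(-825 - 1*(-830)) = 315*(-825 + 830)/2 = (315/2)*5 = 1575/2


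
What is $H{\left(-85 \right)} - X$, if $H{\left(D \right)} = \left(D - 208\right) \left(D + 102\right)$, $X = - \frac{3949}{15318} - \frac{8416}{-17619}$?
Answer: $- \frac{448123559953}{89962614} \approx -4981.2$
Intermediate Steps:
$X = \frac{19779619}{89962614}$ ($X = \left(-3949\right) \frac{1}{15318} - - \frac{8416}{17619} = - \frac{3949}{15318} + \frac{8416}{17619} = \frac{19779619}{89962614} \approx 0.21986$)
$H{\left(D \right)} = \left(-208 + D\right) \left(102 + D\right)$
$H{\left(-85 \right)} - X = \left(-21216 + \left(-85\right)^{2} - -9010\right) - \frac{19779619}{89962614} = \left(-21216 + 7225 + 9010\right) - \frac{19779619}{89962614} = -4981 - \frac{19779619}{89962614} = - \frac{448123559953}{89962614}$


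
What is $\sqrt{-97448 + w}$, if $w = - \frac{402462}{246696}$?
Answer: $\frac{i \sqrt{41185270643555}}{20558} \approx 312.17 i$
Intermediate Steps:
$w = - \frac{67077}{41116}$ ($w = \left(-402462\right) \frac{1}{246696} = - \frac{67077}{41116} \approx -1.6314$)
$\sqrt{-97448 + w} = \sqrt{-97448 - \frac{67077}{41116}} = \sqrt{- \frac{4006739045}{41116}} = \frac{i \sqrt{41185270643555}}{20558}$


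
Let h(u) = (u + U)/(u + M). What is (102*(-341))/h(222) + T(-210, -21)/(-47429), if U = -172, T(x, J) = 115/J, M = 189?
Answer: -7119174522434/24900225 ≈ -2.8591e+5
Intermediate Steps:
h(u) = (-172 + u)/(189 + u) (h(u) = (u - 172)/(u + 189) = (-172 + u)/(189 + u))
(102*(-341))/h(222) + T(-210, -21)/(-47429) = (102*(-341))/(((-172 + 222)/(189 + 222))) + (115/(-21))/(-47429) = -34782/(50/411) + (115*(-1/21))*(-1/47429) = -34782/((1/411)*50) - 115/21*(-1/47429) = -34782/50/411 + 115/996009 = -34782*411/50 + 115/996009 = -7147701/25 + 115/996009 = -7119174522434/24900225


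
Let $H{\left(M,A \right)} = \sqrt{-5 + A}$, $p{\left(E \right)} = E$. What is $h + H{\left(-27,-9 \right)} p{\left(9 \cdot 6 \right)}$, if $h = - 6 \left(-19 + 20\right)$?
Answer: $-6 + 54 i \sqrt{14} \approx -6.0 + 202.05 i$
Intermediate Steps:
$h = -6$ ($h = \left(-6\right) 1 = -6$)
$h + H{\left(-27,-9 \right)} p{\left(9 \cdot 6 \right)} = -6 + \sqrt{-5 - 9} \cdot 9 \cdot 6 = -6 + \sqrt{-14} \cdot 54 = -6 + i \sqrt{14} \cdot 54 = -6 + 54 i \sqrt{14}$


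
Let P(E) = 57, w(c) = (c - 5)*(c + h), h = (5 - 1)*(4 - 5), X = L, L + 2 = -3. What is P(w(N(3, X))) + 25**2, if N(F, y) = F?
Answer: 682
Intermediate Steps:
L = -5 (L = -2 - 3 = -5)
X = -5
h = -4 (h = 4*(-1) = -4)
w(c) = (-5 + c)*(-4 + c) (w(c) = (c - 5)*(c - 4) = (-5 + c)*(-4 + c))
P(w(N(3, X))) + 25**2 = 57 + 25**2 = 57 + 625 = 682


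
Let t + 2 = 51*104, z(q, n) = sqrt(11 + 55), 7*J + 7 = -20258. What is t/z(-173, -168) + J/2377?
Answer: -2895/2377 + 241*sqrt(66)/3 ≈ 651.41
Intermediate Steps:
J = -2895 (J = -1 + (1/7)*(-20258) = -1 - 2894 = -2895)
z(q, n) = sqrt(66)
t = 5302 (t = -2 + 51*104 = -2 + 5304 = 5302)
t/z(-173, -168) + J/2377 = 5302/(sqrt(66)) - 2895/2377 = 5302*(sqrt(66)/66) - 2895*1/2377 = 241*sqrt(66)/3 - 2895/2377 = -2895/2377 + 241*sqrt(66)/3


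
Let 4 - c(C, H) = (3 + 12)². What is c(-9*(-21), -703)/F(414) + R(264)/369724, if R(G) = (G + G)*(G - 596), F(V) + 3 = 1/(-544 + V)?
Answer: 155200438/2125913 ≈ 73.004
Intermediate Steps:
F(V) = -3 + 1/(-544 + V)
R(G) = 2*G*(-596 + G) (R(G) = (2*G)*(-596 + G) = 2*G*(-596 + G))
c(C, H) = -221 (c(C, H) = 4 - (3 + 12)² = 4 - 1*15² = 4 - 1*225 = 4 - 225 = -221)
c(-9*(-21), -703)/F(414) + R(264)/369724 = -221*(-544 + 414)/(1633 - 3*414) + (2*264*(-596 + 264))/369724 = -221*(-130/(1633 - 1242)) + (2*264*(-332))*(1/369724) = -221/((-1/130*391)) - 175296*1/369724 = -221/(-391/130) - 43824/92431 = -221*(-130/391) - 43824/92431 = 1690/23 - 43824/92431 = 155200438/2125913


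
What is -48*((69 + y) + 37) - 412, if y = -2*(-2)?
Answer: -5692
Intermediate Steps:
y = 4
-48*((69 + y) + 37) - 412 = -48*((69 + 4) + 37) - 412 = -48*(73 + 37) - 412 = -48*110 - 412 = -5280 - 412 = -5692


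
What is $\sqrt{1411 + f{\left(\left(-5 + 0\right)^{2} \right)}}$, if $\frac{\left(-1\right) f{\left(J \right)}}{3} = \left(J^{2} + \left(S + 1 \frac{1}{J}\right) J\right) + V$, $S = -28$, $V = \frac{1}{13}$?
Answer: $\frac{\sqrt{275938}}{13} \approx 40.408$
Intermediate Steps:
$V = \frac{1}{13} \approx 0.076923$
$f{\left(J \right)} = - \frac{3}{13} - 3 J^{2} - 3 J \left(-28 + \frac{1}{J}\right)$ ($f{\left(J \right)} = - 3 \left(\left(J^{2} + \left(-28 + 1 \frac{1}{J}\right) J\right) + \frac{1}{13}\right) = - 3 \left(\left(J^{2} + \left(-28 + \frac{1}{J}\right) J\right) + \frac{1}{13}\right) = - 3 \left(\left(J^{2} + J \left(-28 + \frac{1}{J}\right)\right) + \frac{1}{13}\right) = - 3 \left(\frac{1}{13} + J^{2} + J \left(-28 + \frac{1}{J}\right)\right) = - \frac{3}{13} - 3 J^{2} - 3 J \left(-28 + \frac{1}{J}\right)$)
$\sqrt{1411 + f{\left(\left(-5 + 0\right)^{2} \right)}} = \sqrt{1411 - \left(\frac{42}{13} - 84 \left(-5 + 0\right)^{2} + 3 \left(-5 + 0\right)^{4}\right)} = \sqrt{1411 - \left(\frac{42}{13} - 2100 + 1875\right)} = \sqrt{1411 - \left(- \frac{27258}{13} + 1875\right)} = \sqrt{1411 - - \frac{2883}{13}} = \sqrt{1411 + \frac{2883}{13}} = \sqrt{\frac{21226}{13}} = \frac{\sqrt{275938}}{13}$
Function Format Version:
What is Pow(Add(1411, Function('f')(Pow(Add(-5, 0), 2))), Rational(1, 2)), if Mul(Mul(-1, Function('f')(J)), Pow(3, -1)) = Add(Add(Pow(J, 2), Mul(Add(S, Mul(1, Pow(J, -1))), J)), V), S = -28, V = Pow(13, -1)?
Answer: Mul(Rational(1, 13), Pow(275938, Rational(1, 2))) ≈ 40.408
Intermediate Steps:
V = Rational(1, 13) ≈ 0.076923
Function('f')(J) = Add(Rational(-3, 13), Mul(-3, Pow(J, 2)), Mul(-3, J, Add(-28, Pow(J, -1)))) (Function('f')(J) = Mul(-3, Add(Add(Pow(J, 2), Mul(Add(-28, Mul(1, Pow(J, -1))), J)), Rational(1, 13))) = Mul(-3, Add(Add(Pow(J, 2), Mul(Add(-28, Pow(J, -1)), J)), Rational(1, 13))) = Mul(-3, Add(Add(Pow(J, 2), Mul(J, Add(-28, Pow(J, -1)))), Rational(1, 13))) = Mul(-3, Add(Rational(1, 13), Pow(J, 2), Mul(J, Add(-28, Pow(J, -1))))) = Add(Rational(-3, 13), Mul(-3, Pow(J, 2)), Mul(-3, J, Add(-28, Pow(J, -1)))))
Pow(Add(1411, Function('f')(Pow(Add(-5, 0), 2))), Rational(1, 2)) = Pow(Add(1411, Add(Rational(-42, 13), Mul(-3, Pow(Pow(Add(-5, 0), 2), 2)), Mul(84, Pow(Add(-5, 0), 2)))), Rational(1, 2)) = Pow(Add(1411, Add(Rational(-42, 13), Mul(-3, Pow(Pow(-5, 2), 2)), Mul(84, Pow(-5, 2)))), Rational(1, 2)) = Pow(Add(1411, Add(Rational(-42, 13), Mul(-3, Pow(25, 2)), Mul(84, 25))), Rational(1, 2)) = Pow(Add(1411, Add(Rational(-42, 13), Mul(-3, 625), 2100)), Rational(1, 2)) = Pow(Add(1411, Add(Rational(-42, 13), -1875, 2100)), Rational(1, 2)) = Pow(Add(1411, Rational(2883, 13)), Rational(1, 2)) = Pow(Rational(21226, 13), Rational(1, 2)) = Mul(Rational(1, 13), Pow(275938, Rational(1, 2)))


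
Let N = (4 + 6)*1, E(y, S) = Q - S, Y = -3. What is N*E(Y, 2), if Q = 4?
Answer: 20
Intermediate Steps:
E(y, S) = 4 - S
N = 10 (N = 10*1 = 10)
N*E(Y, 2) = 10*(4 - 1*2) = 10*(4 - 2) = 10*2 = 20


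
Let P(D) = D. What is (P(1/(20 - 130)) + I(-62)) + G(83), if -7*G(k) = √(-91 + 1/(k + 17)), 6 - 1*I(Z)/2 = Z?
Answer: 14959/110 - 3*I*√1011/70 ≈ 135.99 - 1.3627*I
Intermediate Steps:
I(Z) = 12 - 2*Z
G(k) = -√(-91 + 1/(17 + k))/7 (G(k) = -√(-91 + 1/(k + 17))/7 = -√(-91 + 1/(17 + k))/7)
(P(1/(20 - 130)) + I(-62)) + G(83) = (1/(20 - 130) + (12 - 2*(-62))) - I*√(1546 + 91*83)/√(17 + 83)/7 = (1/(-110) + (12 + 124)) - I*√(1546 + 7553)/10/7 = (-1/110 + 136) - 3*I*√1011/10/7 = 14959/110 - 3*I*√1011/70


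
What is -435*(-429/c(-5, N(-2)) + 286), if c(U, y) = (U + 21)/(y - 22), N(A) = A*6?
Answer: -4167735/8 ≈ -5.2097e+5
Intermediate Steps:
N(A) = 6*A
c(U, y) = (21 + U)/(-22 + y)
-435*(-429/c(-5, N(-2)) + 286) = -435*(-429*(-22 + 6*(-2))/(21 - 5) + 286) = -435*(-429/(16/(-22 - 12)) + 286) = -435*(-429/(16/(-34)) + 286) = -435*(-429/((-1/34*16)) + 286) = -435*(-429/(-8/17) + 286) = -435*(-429*(-17/8) + 286) = -435*(7293/8 + 286) = -435*9581/8 = -4167735/8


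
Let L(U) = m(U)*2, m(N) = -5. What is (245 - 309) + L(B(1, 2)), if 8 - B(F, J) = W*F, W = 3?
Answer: -74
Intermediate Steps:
B(F, J) = 8 - 3*F
L(U) = -10 (L(U) = -5*2 = -10)
(245 - 309) + L(B(1, 2)) = (245 - 309) - 10 = -64 - 10 = -74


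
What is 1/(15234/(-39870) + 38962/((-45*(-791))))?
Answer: 2252655/1605017 ≈ 1.4035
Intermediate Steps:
1/(15234/(-39870) + 38962/((-45*(-791)))) = 1/(15234*(-1/39870) + 38962/35595) = 1/(-2539/6645 + 38962*(1/35595)) = 1/(-2539/6645 + 5566/5085) = 1/(1605017/2252655) = 2252655/1605017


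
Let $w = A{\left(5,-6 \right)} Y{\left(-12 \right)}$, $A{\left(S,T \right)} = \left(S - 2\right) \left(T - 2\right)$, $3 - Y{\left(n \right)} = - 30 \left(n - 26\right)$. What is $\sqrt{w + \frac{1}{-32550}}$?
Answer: $\frac{\sqrt{1156468167498}}{6510} \approx 165.19$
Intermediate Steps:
$Y{\left(n \right)} = -777 + 30 n$ ($Y{\left(n \right)} = 3 - - 30 \left(n - 26\right) = 3 - - 30 \left(-26 + n\right) = 3 - \left(780 - 30 n\right) = 3 + \left(-780 + 30 n\right) = -777 + 30 n$)
$A{\left(S,T \right)} = \left(-2 + S\right) \left(-2 + T\right)$
$w = 27288$ ($w = \left(4 - 10 - -12 + 5 \left(-6\right)\right) \left(-777 + 30 \left(-12\right)\right) = \left(4 - 10 + 12 - 30\right) \left(-777 - 360\right) = \left(-24\right) \left(-1137\right) = 27288$)
$\sqrt{w + \frac{1}{-32550}} = \sqrt{27288 + \frac{1}{-32550}} = \sqrt{27288 - \frac{1}{32550}} = \sqrt{\frac{888224399}{32550}} = \frac{\sqrt{1156468167498}}{6510}$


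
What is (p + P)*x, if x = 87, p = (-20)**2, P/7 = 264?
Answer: 195576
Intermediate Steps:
P = 1848 (P = 7*264 = 1848)
p = 400
(p + P)*x = (400 + 1848)*87 = 2248*87 = 195576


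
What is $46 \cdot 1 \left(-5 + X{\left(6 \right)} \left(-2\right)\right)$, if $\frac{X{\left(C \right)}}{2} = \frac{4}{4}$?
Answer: $-414$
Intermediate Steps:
$X{\left(C \right)} = 2$ ($X{\left(C \right)} = 2 \cdot \frac{4}{4} = 2 \cdot 4 \cdot \frac{1}{4} = 2 \cdot 1 = 2$)
$46 \cdot 1 \left(-5 + X{\left(6 \right)} \left(-2\right)\right) = 46 \cdot 1 \left(-5 + 2 \left(-2\right)\right) = 46 \left(-5 - 4\right) = 46 \left(-9\right) = -414$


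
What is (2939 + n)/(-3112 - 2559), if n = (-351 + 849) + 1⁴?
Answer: -3438/5671 ≈ -0.60624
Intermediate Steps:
n = 499 (n = 498 + 1 = 499)
(2939 + n)/(-3112 - 2559) = (2939 + 499)/(-3112 - 2559) = 3438/(-5671) = 3438*(-1/5671) = -3438/5671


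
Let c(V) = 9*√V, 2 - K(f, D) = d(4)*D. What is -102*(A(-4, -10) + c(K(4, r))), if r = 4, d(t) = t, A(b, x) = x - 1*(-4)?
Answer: 612 - 918*I*√14 ≈ 612.0 - 3434.8*I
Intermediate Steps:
A(b, x) = 4 + x (A(b, x) = x + 4 = 4 + x)
K(f, D) = 2 - 4*D
-102*(A(-4, -10) + c(K(4, r))) = -102*((4 - 10) + 9*√(2 - 4*4)) = -102*(-6 + 9*√(2 - 16)) = -102*(-6 + 9*√(-14)) = -102*(-6 + 9*(I*√14)) = -102*(-6 + 9*I*√14) = 612 - 918*I*√14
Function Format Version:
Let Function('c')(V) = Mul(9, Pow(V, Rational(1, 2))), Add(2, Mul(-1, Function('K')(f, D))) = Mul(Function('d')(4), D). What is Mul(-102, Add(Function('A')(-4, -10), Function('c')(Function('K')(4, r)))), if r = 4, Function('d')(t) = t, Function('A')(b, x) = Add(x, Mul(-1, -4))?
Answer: Add(612, Mul(-918, I, Pow(14, Rational(1, 2)))) ≈ Add(612.00, Mul(-3434.8, I))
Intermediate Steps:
Function('A')(b, x) = Add(4, x) (Function('A')(b, x) = Add(x, 4) = Add(4, x))
Function('K')(f, D) = Add(2, Mul(-4, D)) (Function('K')(f, D) = Add(2, Mul(-1, Mul(4, D))) = Add(2, Mul(-4, D)))
Mul(-102, Add(Function('A')(-4, -10), Function('c')(Function('K')(4, r)))) = Mul(-102, Add(Add(4, -10), Mul(9, Pow(Add(2, Mul(-4, 4)), Rational(1, 2))))) = Mul(-102, Add(-6, Mul(9, Pow(Add(2, -16), Rational(1, 2))))) = Mul(-102, Add(-6, Mul(9, Pow(-14, Rational(1, 2))))) = Mul(-102, Add(-6, Mul(9, Mul(I, Pow(14, Rational(1, 2)))))) = Mul(-102, Add(-6, Mul(9, I, Pow(14, Rational(1, 2))))) = Add(612, Mul(-918, I, Pow(14, Rational(1, 2))))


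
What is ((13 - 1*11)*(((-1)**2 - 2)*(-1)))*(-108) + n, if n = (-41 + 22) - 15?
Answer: -250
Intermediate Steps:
n = -34 (n = -19 - 15 = -34)
((13 - 1*11)*(((-1)**2 - 2)*(-1)))*(-108) + n = ((13 - 1*11)*(((-1)**2 - 2)*(-1)))*(-108) - 34 = ((13 - 11)*((1 - 2)*(-1)))*(-108) - 34 = (2*(-1*(-1)))*(-108) - 34 = (2*1)*(-108) - 34 = 2*(-108) - 34 = -216 - 34 = -250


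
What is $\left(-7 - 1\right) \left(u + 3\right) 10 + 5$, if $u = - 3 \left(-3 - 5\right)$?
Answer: $-2155$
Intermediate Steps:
$u = 24$ ($u = \left(-3\right) \left(-8\right) = 24$)
$\left(-7 - 1\right) \left(u + 3\right) 10 + 5 = \left(-7 - 1\right) \left(24 + 3\right) 10 + 5 = \left(-8\right) 27 \cdot 10 + 5 = \left(-216\right) 10 + 5 = -2160 + 5 = -2155$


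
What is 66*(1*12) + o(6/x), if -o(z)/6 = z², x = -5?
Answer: 19584/25 ≈ 783.36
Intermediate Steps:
o(z) = -6*z²
66*(1*12) + o(6/x) = 66*(1*12) - 6*(6/(-5))² = 66*12 - 6*(6*(-⅕))² = 792 - 6*(-6/5)² = 792 - 6*36/25 = 792 - 216/25 = 19584/25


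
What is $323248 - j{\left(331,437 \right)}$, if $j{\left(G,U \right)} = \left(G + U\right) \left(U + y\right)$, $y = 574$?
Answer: $-453200$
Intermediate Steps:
$j{\left(G,U \right)} = \left(574 + U\right) \left(G + U\right)$ ($j{\left(G,U \right)} = \left(G + U\right) \left(U + 574\right) = \left(G + U\right) \left(574 + U\right) = \left(574 + U\right) \left(G + U\right)$)
$323248 - j{\left(331,437 \right)} = 323248 - \left(437^{2} + 574 \cdot 331 + 574 \cdot 437 + 331 \cdot 437\right) = 323248 - \left(190969 + 189994 + 250838 + 144647\right) = 323248 - 776448 = -453200$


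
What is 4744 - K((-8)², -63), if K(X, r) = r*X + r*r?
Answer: 4807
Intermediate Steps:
K(X, r) = r² + X*r (K(X, r) = X*r + r² = r² + X*r)
4744 - K((-8)², -63) = 4744 - (-63)*((-8)² - 63) = 4744 - (-63)*(64 - 63) = 4744 - (-63) = 4744 - 1*(-63) = 4744 + 63 = 4807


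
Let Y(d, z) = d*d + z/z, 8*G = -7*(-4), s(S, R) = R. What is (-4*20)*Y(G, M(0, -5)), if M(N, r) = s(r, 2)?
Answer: -1060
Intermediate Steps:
M(N, r) = 2
G = 7/2 (G = (-7*(-4))/8 = (⅛)*28 = 7/2 ≈ 3.5000)
Y(d, z) = 1 + d² (Y(d, z) = d² + 1 = 1 + d²)
(-4*20)*Y(G, M(0, -5)) = (-4*20)*(1 + (7/2)²) = -80*(1 + 49/4) = -80*53/4 = -1060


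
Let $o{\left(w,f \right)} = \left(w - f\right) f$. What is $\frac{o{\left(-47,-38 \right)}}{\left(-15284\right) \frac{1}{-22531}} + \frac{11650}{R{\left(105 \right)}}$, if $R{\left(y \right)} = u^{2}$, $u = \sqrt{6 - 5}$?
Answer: $\frac{92882101}{7642} \approx 12154.0$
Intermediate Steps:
$o{\left(w,f \right)} = f \left(w - f\right)$
$u = 1$ ($u = \sqrt{1} = 1$)
$R{\left(y \right)} = 1$ ($R{\left(y \right)} = 1^{2} = 1$)
$\frac{o{\left(-47,-38 \right)}}{\left(-15284\right) \frac{1}{-22531}} + \frac{11650}{R{\left(105 \right)}} = \frac{\left(-38\right) \left(-47 - -38\right)}{\left(-15284\right) \frac{1}{-22531}} + \frac{11650}{1} = \frac{\left(-38\right) \left(-47 + 38\right)}{\left(-15284\right) \left(- \frac{1}{22531}\right)} + 11650 \cdot 1 = \frac{\left(-38\right) \left(-9\right)}{\frac{15284}{22531}} + 11650 = 342 \cdot \frac{22531}{15284} + 11650 = \frac{3852801}{7642} + 11650 = \frac{92882101}{7642}$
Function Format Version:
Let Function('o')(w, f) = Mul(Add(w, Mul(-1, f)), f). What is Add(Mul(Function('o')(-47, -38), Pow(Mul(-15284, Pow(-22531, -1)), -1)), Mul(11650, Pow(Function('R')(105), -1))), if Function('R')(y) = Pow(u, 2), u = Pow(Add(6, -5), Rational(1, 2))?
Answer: Rational(92882101, 7642) ≈ 12154.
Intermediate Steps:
Function('o')(w, f) = Mul(f, Add(w, Mul(-1, f)))
u = 1 (u = Pow(1, Rational(1, 2)) = 1)
Function('R')(y) = 1 (Function('R')(y) = Pow(1, 2) = 1)
Add(Mul(Function('o')(-47, -38), Pow(Mul(-15284, Pow(-22531, -1)), -1)), Mul(11650, Pow(Function('R')(105), -1))) = Add(Mul(Mul(-38, Add(-47, Mul(-1, -38))), Pow(Mul(-15284, Pow(-22531, -1)), -1)), Mul(11650, Pow(1, -1))) = Add(Mul(Mul(-38, Add(-47, 38)), Pow(Mul(-15284, Rational(-1, 22531)), -1)), Mul(11650, 1)) = Add(Mul(Mul(-38, -9), Pow(Rational(15284, 22531), -1)), 11650) = Add(Mul(342, Rational(22531, 15284)), 11650) = Add(Rational(3852801, 7642), 11650) = Rational(92882101, 7642)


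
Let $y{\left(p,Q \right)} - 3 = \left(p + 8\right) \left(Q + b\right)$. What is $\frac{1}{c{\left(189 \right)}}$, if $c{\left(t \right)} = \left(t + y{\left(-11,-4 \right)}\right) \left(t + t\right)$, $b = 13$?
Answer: $\frac{1}{62370} \approx 1.6033 \cdot 10^{-5}$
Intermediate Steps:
$y{\left(p,Q \right)} = 3 + \left(8 + p\right) \left(13 + Q\right)$ ($y{\left(p,Q \right)} = 3 + \left(p + 8\right) \left(Q + 13\right) = 3 + \left(8 + p\right) \left(13 + Q\right)$)
$c{\left(t \right)} = 2 t \left(-24 + t\right)$ ($c{\left(t \right)} = \left(t + \left(107 + 8 \left(-4\right) + 13 \left(-11\right) - -44\right)\right) \left(t + t\right) = \left(t + \left(107 - 32 - 143 + 44\right)\right) 2 t = \left(t - 24\right) 2 t = \left(-24 + t\right) 2 t = 2 t \left(-24 + t\right)$)
$\frac{1}{c{\left(189 \right)}} = \frac{1}{2 \cdot 189 \left(-24 + 189\right)} = \frac{1}{2 \cdot 189 \cdot 165} = \frac{1}{62370}$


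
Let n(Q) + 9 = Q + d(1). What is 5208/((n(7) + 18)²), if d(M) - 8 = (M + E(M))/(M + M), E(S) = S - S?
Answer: 2976/343 ≈ 8.6764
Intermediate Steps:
E(S) = 0
d(M) = 17/2 (d(M) = 8 + (M + 0)/(M + M) = 8 + M/((2*M)) = 8 + M*(1/(2*M)) = 8 + ½ = 17/2)
n(Q) = -½ + Q (n(Q) = -9 + (Q + 17/2) = -9 + (17/2 + Q) = -½ + Q)
5208/((n(7) + 18)²) = 5208/(((-½ + 7) + 18)²) = 5208/((13/2 + 18)²) = 5208/((49/2)²) = 5208/(2401/4) = 5208*(4/2401) = 2976/343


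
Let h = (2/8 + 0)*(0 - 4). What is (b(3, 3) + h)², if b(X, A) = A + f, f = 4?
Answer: 36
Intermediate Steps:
h = -1 (h = (2*(⅛) + 0)*(-4) = (¼ + 0)*(-4) = (¼)*(-4) = -1)
b(X, A) = 4 + A (b(X, A) = A + 4 = 4 + A)
(b(3, 3) + h)² = ((4 + 3) - 1)² = (7 - 1)² = 6² = 36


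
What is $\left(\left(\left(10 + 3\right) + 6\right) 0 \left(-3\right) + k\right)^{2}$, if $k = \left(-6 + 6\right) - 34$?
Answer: $1156$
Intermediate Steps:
$k = -34$ ($k = 0 - 34 = -34$)
$\left(\left(\left(10 + 3\right) + 6\right) 0 \left(-3\right) + k\right)^{2} = \left(\left(\left(10 + 3\right) + 6\right) 0 \left(-3\right) - 34\right)^{2} = \left(\left(13 + 6\right) 0 - 34\right)^{2} = \left(19 \cdot 0 - 34\right)^{2} = \left(0 - 34\right)^{2} = \left(-34\right)^{2} = 1156$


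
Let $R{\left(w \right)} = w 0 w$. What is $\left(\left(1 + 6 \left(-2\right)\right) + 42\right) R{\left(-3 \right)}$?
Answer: $0$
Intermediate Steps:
$R{\left(w \right)} = 0$ ($R{\left(w \right)} = 0 w = 0$)
$\left(\left(1 + 6 \left(-2\right)\right) + 42\right) R{\left(-3 \right)} = \left(\left(1 + 6 \left(-2\right)\right) + 42\right) 0 = \left(\left(1 - 12\right) + 42\right) 0 = \left(-11 + 42\right) 0 = 31 \cdot 0 = 0$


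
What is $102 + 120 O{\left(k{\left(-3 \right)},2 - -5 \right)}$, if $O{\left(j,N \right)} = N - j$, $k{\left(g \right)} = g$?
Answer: $1302$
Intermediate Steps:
$102 + 120 O{\left(k{\left(-3 \right)},2 - -5 \right)} = 102 + 120 \left(\left(2 - -5\right) - -3\right) = 102 + 120 \left(\left(2 + 5\right) + 3\right) = 102 + 120 \left(7 + 3\right) = 102 + 120 \cdot 10 = 102 + 1200 = 1302$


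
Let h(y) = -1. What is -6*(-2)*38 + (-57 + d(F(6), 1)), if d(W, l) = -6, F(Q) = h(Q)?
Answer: 393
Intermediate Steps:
F(Q) = -1
-6*(-2)*38 + (-57 + d(F(6), 1)) = -6*(-2)*38 + (-57 - 6) = 12*38 - 63 = 456 - 63 = 393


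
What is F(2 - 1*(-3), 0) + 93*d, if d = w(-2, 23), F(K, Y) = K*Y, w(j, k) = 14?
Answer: 1302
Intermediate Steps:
d = 14
F(2 - 1*(-3), 0) + 93*d = (2 - 1*(-3))*0 + 93*14 = (2 + 3)*0 + 1302 = 5*0 + 1302 = 0 + 1302 = 1302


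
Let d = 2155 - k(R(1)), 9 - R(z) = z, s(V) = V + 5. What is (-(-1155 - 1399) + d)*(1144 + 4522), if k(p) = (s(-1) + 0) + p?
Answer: 26613202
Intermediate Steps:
s(V) = 5 + V
R(z) = 9 - z
k(p) = 4 + p (k(p) = ((5 - 1) + 0) + p = (4 + 0) + p = 4 + p)
d = 2143 (d = 2155 - (4 + (9 - 1*1)) = 2155 - (4 + (9 - 1)) = 2155 - (4 + 8) = 2155 - 1*12 = 2155 - 12 = 2143)
(-(-1155 - 1399) + d)*(1144 + 4522) = (-(-1155 - 1399) + 2143)*(1144 + 4522) = (-1*(-2554) + 2143)*5666 = (2554 + 2143)*5666 = 4697*5666 = 26613202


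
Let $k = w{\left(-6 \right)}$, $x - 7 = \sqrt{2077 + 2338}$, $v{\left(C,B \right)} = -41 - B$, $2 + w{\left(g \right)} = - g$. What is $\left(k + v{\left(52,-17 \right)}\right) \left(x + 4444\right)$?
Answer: $-89020 - 20 \sqrt{4415} \approx -90349.0$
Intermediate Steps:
$w{\left(g \right)} = -2 - g$
$x = 7 + \sqrt{4415}$ ($x = 7 + \sqrt{2077 + 2338} = 7 + \sqrt{4415} \approx 73.445$)
$k = 4$ ($k = -2 - -6 = -2 + 6 = 4$)
$\left(k + v{\left(52,-17 \right)}\right) \left(x + 4444\right) = \left(4 - 24\right) \left(\left(7 + \sqrt{4415}\right) + 4444\right) = \left(4 + \left(-41 + 17\right)\right) \left(4451 + \sqrt{4415}\right) = \left(4 - 24\right) \left(4451 + \sqrt{4415}\right) = - 20 \left(4451 + \sqrt{4415}\right) = -89020 - 20 \sqrt{4415}$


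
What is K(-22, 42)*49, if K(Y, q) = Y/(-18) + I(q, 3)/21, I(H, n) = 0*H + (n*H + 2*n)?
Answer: 3311/9 ≈ 367.89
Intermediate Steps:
I(H, n) = 2*n + H*n (I(H, n) = 0 + (H*n + 2*n) = 0 + (2*n + H*n) = 2*n + H*n)
K(Y, q) = 2/7 - Y/18 + q/7 (K(Y, q) = Y/(-18) + (3*(2 + q))/21 = Y*(-1/18) + (6 + 3*q)*(1/21) = -Y/18 + (2/7 + q/7) = 2/7 - Y/18 + q/7)
K(-22, 42)*49 = (2/7 - 1/18*(-22) + (⅐)*42)*49 = (2/7 + 11/9 + 6)*49 = (473/63)*49 = 3311/9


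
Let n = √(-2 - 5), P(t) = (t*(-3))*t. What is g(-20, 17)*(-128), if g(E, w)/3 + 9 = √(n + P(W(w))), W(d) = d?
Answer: 3456 - 384*√(-867 + I*√7) ≈ 3438.8 - 11307.0*I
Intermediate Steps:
P(t) = -3*t² (P(t) = (-3*t)*t = -3*t²)
n = I*√7 (n = √(-7) = I*√7 ≈ 2.6458*I)
g(E, w) = -27 + 3*√(-3*w² + I*√7) (g(E, w) = -27 + 3*√(I*√7 - 3*w²) = -27 + 3*√(-3*w² + I*√7))
g(-20, 17)*(-128) = (-27 + 3*√(-3*17² + I*√7))*(-128) = (-27 + 3*√(-3*289 + I*√7))*(-128) = (-27 + 3*√(-867 + I*√7))*(-128) = 3456 - 384*√(-867 + I*√7)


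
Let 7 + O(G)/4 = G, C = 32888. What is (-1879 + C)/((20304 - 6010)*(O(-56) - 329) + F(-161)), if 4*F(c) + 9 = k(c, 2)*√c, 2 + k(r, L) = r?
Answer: -2060192376770/551759785708917 + 10108934*I*√161/551759785708917 ≈ -0.0037339 + 2.3247e-7*I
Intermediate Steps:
O(G) = -28 + 4*G
k(r, L) = -2 + r
F(c) = -9/4 + √c*(-2 + c)/4 (F(c) = -9/4 + ((-2 + c)*√c)/4 = -9/4 + (√c*(-2 + c))/4 = -9/4 + √c*(-2 + c)/4)
(-1879 + C)/((20304 - 6010)*(O(-56) - 329) + F(-161)) = (-1879 + 32888)/((20304 - 6010)*((-28 + 4*(-56)) - 329) + (-9/4 + √(-161)*(-2 - 161)/4)) = 31009/(14294*((-28 - 224) - 329) + (-9/4 + (¼)*(I*√161)*(-163))) = 31009/(14294*(-252 - 329) + (-9/4 - 163*I*√161/4)) = 31009/(14294*(-581) + (-9/4 - 163*I*√161/4)) = 31009/(-8304814 + (-9/4 - 163*I*√161/4)) = 31009/(-33219265/4 - 163*I*√161/4)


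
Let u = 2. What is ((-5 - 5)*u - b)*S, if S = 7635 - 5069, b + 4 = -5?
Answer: -28226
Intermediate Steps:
b = -9 (b = -4 - 5 = -9)
S = 2566
((-5 - 5)*u - b)*S = ((-5 - 5)*2 - 1*(-9))*2566 = (-10*2 + 9)*2566 = (-20 + 9)*2566 = -11*2566 = -28226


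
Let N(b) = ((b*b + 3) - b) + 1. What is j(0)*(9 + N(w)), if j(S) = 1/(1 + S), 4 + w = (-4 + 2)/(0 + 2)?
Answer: 43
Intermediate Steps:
w = -5 (w = -4 + (-4 + 2)/(0 + 2) = -4 - 2/2 = -4 - 2*½ = -4 - 1 = -5)
N(b) = 4 + b² - b (N(b) = ((b² + 3) - b) + 1 = ((3 + b²) - b) + 1 = (3 + b² - b) + 1 = 4 + b² - b)
j(0)*(9 + N(w)) = (9 + (4 + (-5)² - 1*(-5)))/(1 + 0) = (9 + (4 + 25 + 5))/1 = 1*(9 + 34) = 1*43 = 43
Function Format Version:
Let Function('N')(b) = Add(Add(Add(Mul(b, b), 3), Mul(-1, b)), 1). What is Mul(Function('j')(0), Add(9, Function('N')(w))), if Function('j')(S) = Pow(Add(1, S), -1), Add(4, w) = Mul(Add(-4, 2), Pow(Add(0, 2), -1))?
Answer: 43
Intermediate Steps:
w = -5 (w = Add(-4, Mul(Add(-4, 2), Pow(Add(0, 2), -1))) = Add(-4, Mul(-2, Pow(2, -1))) = Add(-4, Mul(-2, Rational(1, 2))) = Add(-4, -1) = -5)
Function('N')(b) = Add(4, Pow(b, 2), Mul(-1, b)) (Function('N')(b) = Add(Add(Add(Pow(b, 2), 3), Mul(-1, b)), 1) = Add(Add(Add(3, Pow(b, 2)), Mul(-1, b)), 1) = Add(Add(3, Pow(b, 2), Mul(-1, b)), 1) = Add(4, Pow(b, 2), Mul(-1, b)))
Mul(Function('j')(0), Add(9, Function('N')(w))) = Mul(Pow(Add(1, 0), -1), Add(9, Add(4, Pow(-5, 2), Mul(-1, -5)))) = Mul(Pow(1, -1), Add(9, Add(4, 25, 5))) = Mul(1, Add(9, 34)) = Mul(1, 43) = 43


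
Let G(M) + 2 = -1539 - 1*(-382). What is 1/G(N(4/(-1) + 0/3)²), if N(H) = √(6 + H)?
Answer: -1/1159 ≈ -0.00086281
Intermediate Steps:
G(M) = -1159 (G(M) = -2 + (-1539 - 1*(-382)) = -2 + (-1539 + 382) = -2 - 1157 = -1159)
1/G(N(4/(-1) + 0/3)²) = 1/(-1159) = -1/1159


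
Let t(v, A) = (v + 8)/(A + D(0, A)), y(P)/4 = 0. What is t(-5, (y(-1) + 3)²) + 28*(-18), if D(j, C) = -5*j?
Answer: -1511/3 ≈ -503.67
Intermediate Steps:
y(P) = 0 (y(P) = 4*0 = 0)
t(v, A) = (8 + v)/A (t(v, A) = (v + 8)/(A - 5*0) = (8 + v)/(A + 0) = (8 + v)/A)
t(-5, (y(-1) + 3)²) + 28*(-18) = (8 - 5)/((0 + 3)²) + 28*(-18) = 3/3² - 504 = 3/9 - 504 = (⅑)*3 - 504 = ⅓ - 504 = -1511/3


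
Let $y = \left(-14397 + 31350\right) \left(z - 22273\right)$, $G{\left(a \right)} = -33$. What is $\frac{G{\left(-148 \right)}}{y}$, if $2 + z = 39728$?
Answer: $- \frac{11}{98626903} \approx -1.1153 \cdot 10^{-7}$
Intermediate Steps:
$z = 39726$ ($z = -2 + 39728 = 39726$)
$y = 295880709$ ($y = \left(-14397 + 31350\right) \left(39726 - 22273\right) = 16953 \cdot 17453 = 295880709$)
$\frac{G{\left(-148 \right)}}{y} = - \frac{33}{295880709} = \left(-33\right) \frac{1}{295880709} = - \frac{11}{98626903}$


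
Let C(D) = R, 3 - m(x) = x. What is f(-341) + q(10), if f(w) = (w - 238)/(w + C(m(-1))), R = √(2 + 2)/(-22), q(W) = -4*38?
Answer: -563935/3752 ≈ -150.30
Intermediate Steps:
m(x) = 3 - x
q(W) = -152
R = -1/11 (R = √4*(-1/22) = 2*(-1/22) = -1/11 ≈ -0.090909)
C(D) = -1/11
f(w) = (-238 + w)/(-1/11 + w) (f(w) = (w - 238)/(w - 1/11) = (-238 + w)/(-1/11 + w))
f(-341) + q(10) = 11*(-238 - 341)/(-1 + 11*(-341)) - 152 = 11*(-579)/(-1 - 3751) - 152 = 11*(-579)/(-3752) - 152 = 11*(-1/3752)*(-579) - 152 = 6369/3752 - 152 = -563935/3752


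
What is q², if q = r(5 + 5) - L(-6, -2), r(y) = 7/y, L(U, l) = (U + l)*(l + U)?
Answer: 400689/100 ≈ 4006.9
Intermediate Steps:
L(U, l) = (U + l)² (L(U, l) = (U + l)*(U + l) = (U + l)²)
q = -633/10 (q = 7/(5 + 5) - (-6 - 2)² = 7/10 - 1*(-8)² = 7*(⅒) - 1*64 = 7/10 - 64 = -633/10 ≈ -63.300)
q² = (-633/10)² = 400689/100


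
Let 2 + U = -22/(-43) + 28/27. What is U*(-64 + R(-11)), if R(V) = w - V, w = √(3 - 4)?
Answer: 27772/1161 - 524*I/1161 ≈ 23.921 - 0.45133*I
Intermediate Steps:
U = -524/1161 (U = -2 + (-22/(-43) + 28/27) = -2 + (-22*(-1/43) + 28*(1/27)) = -2 + (22/43 + 28/27) = -2 + 1798/1161 = -524/1161 ≈ -0.45133)
w = I (w = √(-1) = I ≈ 1.0*I)
R(V) = I - V
U*(-64 + R(-11)) = -524*(-64 + (I - 1*(-11)))/1161 = -524*(-64 + (I + 11))/1161 = -524*(-64 + (11 + I))/1161 = -524*(-53 + I)/1161 = 27772/1161 - 524*I/1161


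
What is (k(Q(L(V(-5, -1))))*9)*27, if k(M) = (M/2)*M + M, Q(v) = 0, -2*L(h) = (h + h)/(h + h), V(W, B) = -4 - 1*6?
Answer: 0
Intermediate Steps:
V(W, B) = -10 (V(W, B) = -4 - 6 = -10)
L(h) = -½ (L(h) = -(h + h)/(2*(h + h)) = -2*h/(2*(2*h)) = -2*h*1/(2*h)/2 = -½*1 = -½)
k(M) = M + M²/2 (k(M) = (M*(½))*M + M = (M/2)*M + M = M²/2 + M = M + M²/2)
(k(Q(L(V(-5, -1))))*9)*27 = (((½)*0*(2 + 0))*9)*27 = (((½)*0*2)*9)*27 = (0*9)*27 = 0*27 = 0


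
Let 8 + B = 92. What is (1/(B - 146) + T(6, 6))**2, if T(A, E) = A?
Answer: 137641/3844 ≈ 35.807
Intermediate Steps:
B = 84 (B = -8 + 92 = 84)
(1/(B - 146) + T(6, 6))**2 = (1/(84 - 146) + 6)**2 = (1/(-62) + 6)**2 = (-1/62 + 6)**2 = (371/62)**2 = 137641/3844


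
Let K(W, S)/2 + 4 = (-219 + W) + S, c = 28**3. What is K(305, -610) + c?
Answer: 20896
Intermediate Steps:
c = 21952
K(W, S) = -446 + 2*S + 2*W (K(W, S) = -8 + 2*((-219 + W) + S) = -8 + 2*(-219 + S + W) = -8 + (-438 + 2*S + 2*W) = -446 + 2*S + 2*W)
K(305, -610) + c = (-446 + 2*(-610) + 2*305) + 21952 = (-446 - 1220 + 610) + 21952 = -1056 + 21952 = 20896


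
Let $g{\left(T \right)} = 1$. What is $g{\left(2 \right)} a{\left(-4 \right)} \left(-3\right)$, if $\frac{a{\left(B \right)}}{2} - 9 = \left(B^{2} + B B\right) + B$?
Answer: $-222$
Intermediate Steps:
$a{\left(B \right)} = 18 + 2 B + 4 B^{2}$ ($a{\left(B \right)} = 18 + 2 \left(\left(B^{2} + B B\right) + B\right) = 18 + 2 \left(\left(B^{2} + B^{2}\right) + B\right) = 18 + 2 \left(2 B^{2} + B\right) = 18 + 2 \left(B + 2 B^{2}\right) = 18 + \left(2 B + 4 B^{2}\right) = 18 + 2 B + 4 B^{2}$)
$g{\left(2 \right)} a{\left(-4 \right)} \left(-3\right) = 1 \left(18 + 2 \left(-4\right) + 4 \left(-4\right)^{2}\right) \left(-3\right) = 1 \left(18 - 8 + 4 \cdot 16\right) \left(-3\right) = 1 \left(18 - 8 + 64\right) \left(-3\right) = 1 \cdot 74 \left(-3\right) = 74 \left(-3\right) = -222$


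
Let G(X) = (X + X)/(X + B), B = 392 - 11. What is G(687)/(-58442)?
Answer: -229/10402676 ≈ -2.2014e-5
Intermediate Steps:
B = 381
G(X) = 2*X/(381 + X) (G(X) = (X + X)/(X + 381) = (2*X)/(381 + X) = 2*X/(381 + X))
G(687)/(-58442) = (2*687/(381 + 687))/(-58442) = (2*687/1068)*(-1/58442) = (2*687*(1/1068))*(-1/58442) = (229/178)*(-1/58442) = -229/10402676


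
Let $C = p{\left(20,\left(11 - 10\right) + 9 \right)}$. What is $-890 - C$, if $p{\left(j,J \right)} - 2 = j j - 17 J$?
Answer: $-1122$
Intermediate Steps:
$p{\left(j,J \right)} = 2 + j^{2} - 17 J$ ($p{\left(j,J \right)} = 2 - \left(17 J - j j\right) = 2 - \left(- j^{2} + 17 J\right) = 2 + j^{2} - 17 J$)
$C = 232$ ($C = 2 + 20^{2} - 17 \left(\left(11 - 10\right) + 9\right) = 2 + 400 - 17 \left(1 + 9\right) = 2 + 400 - 170 = 232$)
$-890 - C = -890 - 232 = -1122$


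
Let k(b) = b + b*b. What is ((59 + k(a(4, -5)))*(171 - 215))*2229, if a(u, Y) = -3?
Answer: -6374940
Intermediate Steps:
k(b) = b + b²
((59 + k(a(4, -5)))*(171 - 215))*2229 = ((59 - 3*(1 - 3))*(171 - 215))*2229 = ((59 - 3*(-2))*(-44))*2229 = ((59 + 6)*(-44))*2229 = (65*(-44))*2229 = -2860*2229 = -6374940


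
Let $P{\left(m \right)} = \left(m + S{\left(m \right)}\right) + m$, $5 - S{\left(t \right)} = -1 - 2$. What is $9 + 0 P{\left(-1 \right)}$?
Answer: $9$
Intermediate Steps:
$S{\left(t \right)} = 8$ ($S{\left(t \right)} = 5 - \left(-1 - 2\right) = 5 - -3 = 5 + 3 = 8$)
$P{\left(m \right)} = 8 + 2 m$ ($P{\left(m \right)} = \left(m + 8\right) + m = \left(8 + m\right) + m = 8 + 2 m$)
$9 + 0 P{\left(-1 \right)} = 9 + 0 \left(8 + 2 \left(-1\right)\right) = 9 + 0 \left(8 - 2\right) = 9 + 0 \cdot 6 = 9 + 0 = 9$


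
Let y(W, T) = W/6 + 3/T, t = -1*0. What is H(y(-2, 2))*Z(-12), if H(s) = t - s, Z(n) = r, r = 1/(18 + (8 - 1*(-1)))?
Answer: -7/162 ≈ -0.043210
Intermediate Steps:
t = 0
y(W, T) = 3/T + W/6 (y(W, T) = W*(⅙) + 3/T = W/6 + 3/T = 3/T + W/6)
r = 1/27 (r = 1/(18 + (8 + 1)) = 1/(18 + 9) = 1/27 ≈ 0.037037)
Z(n) = 1/27
H(s) = -s (H(s) = 0 - s = -s)
H(y(-2, 2))*Z(-12) = -(3/2 + (⅙)*(-2))*(1/27) = -(3*(½) - ⅓)*(1/27) = -(3/2 - ⅓)*(1/27) = -1*7/6*(1/27) = -7/6*1/27 = -7/162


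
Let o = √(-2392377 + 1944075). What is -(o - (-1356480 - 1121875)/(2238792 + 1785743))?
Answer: -495671/804907 - I*√448302 ≈ -0.61581 - 669.55*I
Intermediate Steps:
o = I*√448302 (o = √(-448302) = I*√448302 ≈ 669.55*I)
-(o - (-1356480 - 1121875)/(2238792 + 1785743)) = -(I*√448302 - (-1356480 - 1121875)/(2238792 + 1785743)) = -(I*√448302 - (-2478355)/4024535) = -(I*√448302 - 1*(-495671/804907)) = -(I*√448302 + 495671/804907) = -(495671/804907 + I*√448302) = -495671/804907 - I*√448302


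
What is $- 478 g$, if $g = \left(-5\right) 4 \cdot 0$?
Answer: $0$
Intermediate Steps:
$g = 0$ ($g = \left(-20\right) 0 = 0$)
$- 478 g = \left(-478\right) 0 = 0$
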